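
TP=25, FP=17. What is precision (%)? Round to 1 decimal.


Precision = TP / (TP + FP) * 100
= 25 / (25 + 17)
= 25 / 42
= 0.5952
= 59.5%

59.5


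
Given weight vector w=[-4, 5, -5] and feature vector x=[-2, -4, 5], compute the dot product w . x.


Element-wise products:
-4 * -2 = 8
5 * -4 = -20
-5 * 5 = -25
Sum = 8 + -20 + -25
= -37

-37


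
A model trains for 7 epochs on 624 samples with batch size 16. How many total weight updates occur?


Iterations per epoch = 624 / 16 = 39
Total updates = iterations_per_epoch * epochs
= 39 * 7
= 273

273


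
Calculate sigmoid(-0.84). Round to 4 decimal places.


sigmoid(z) = 1 / (1 + exp(-z))
exp(-(-0.84)) = exp(0.84) = 2.3164
1 + 2.3164 = 3.3164
1 / 3.3164 = 0.3015

0.3015


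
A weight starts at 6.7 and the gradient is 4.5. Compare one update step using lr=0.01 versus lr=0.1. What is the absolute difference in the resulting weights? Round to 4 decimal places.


With lr=0.01: w_new = 6.7 - 0.01 * 4.5 = 6.655
With lr=0.1: w_new = 6.7 - 0.1 * 4.5 = 6.25
Absolute difference = |6.655 - 6.25|
= 0.4050

0.4050


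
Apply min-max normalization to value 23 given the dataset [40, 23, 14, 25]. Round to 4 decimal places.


Min = 14, Max = 40
Range = 40 - 14 = 26
Scaled = (x - min) / (max - min)
= (23 - 14) / 26
= 9 / 26
= 0.3462

0.3462


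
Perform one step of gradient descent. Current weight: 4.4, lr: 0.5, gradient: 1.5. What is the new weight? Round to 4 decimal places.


w_new = w_old - lr * gradient
= 4.4 - 0.5 * 1.5
= 4.4 - (0.75)
= 3.6500

3.6500


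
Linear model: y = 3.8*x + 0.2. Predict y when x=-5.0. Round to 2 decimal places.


y = 3.8 * -5.0 + (0.2)
= -19.0 + (0.2)
= -18.80

-18.80


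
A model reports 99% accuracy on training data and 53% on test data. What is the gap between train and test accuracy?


Gap = train_accuracy - test_accuracy
= 99 - 53
= 46%
This large gap strongly indicates overfitting.

46


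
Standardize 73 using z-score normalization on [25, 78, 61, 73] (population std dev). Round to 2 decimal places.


Mean = (25 + 78 + 61 + 73) / 4 = 59.25
Variance = sum((x_i - mean)^2) / n = 429.1875
Std = sqrt(429.1875) = 20.7168
Z = (x - mean) / std
= (73 - 59.25) / 20.7168
= 13.75 / 20.7168
= 0.66

0.66


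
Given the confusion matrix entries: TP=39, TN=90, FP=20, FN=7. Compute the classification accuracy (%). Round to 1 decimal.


Accuracy = (TP + TN) / (TP + TN + FP + FN) * 100
= (39 + 90) / (39 + 90 + 20 + 7)
= 129 / 156
= 0.8269
= 82.7%

82.7


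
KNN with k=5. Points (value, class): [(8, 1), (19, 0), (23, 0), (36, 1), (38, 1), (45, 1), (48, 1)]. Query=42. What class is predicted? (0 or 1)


Distances from query 42:
Point 45 (class 1): distance = 3
Point 38 (class 1): distance = 4
Point 36 (class 1): distance = 6
Point 48 (class 1): distance = 6
Point 23 (class 0): distance = 19
K=5 nearest neighbors: classes = [1, 1, 1, 1, 0]
Votes for class 1: 4 / 5
Majority vote => class 1

1


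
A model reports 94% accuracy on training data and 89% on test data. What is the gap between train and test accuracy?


Gap = train_accuracy - test_accuracy
= 94 - 89
= 5%
This moderate gap may indicate mild overfitting.

5


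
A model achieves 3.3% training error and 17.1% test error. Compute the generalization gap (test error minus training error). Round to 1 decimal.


Generalization gap = test_error - train_error
= 17.1 - 3.3
= 13.8%
A large gap suggests overfitting.

13.8


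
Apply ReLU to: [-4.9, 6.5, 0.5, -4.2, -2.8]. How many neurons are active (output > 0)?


ReLU(x) = max(0, x) for each element:
ReLU(-4.9) = 0
ReLU(6.5) = 6.5
ReLU(0.5) = 0.5
ReLU(-4.2) = 0
ReLU(-2.8) = 0
Active neurons (>0): 2

2


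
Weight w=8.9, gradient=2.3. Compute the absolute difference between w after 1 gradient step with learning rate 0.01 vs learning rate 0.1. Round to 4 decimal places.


With lr=0.01: w_new = 8.9 - 0.01 * 2.3 = 8.877
With lr=0.1: w_new = 8.9 - 0.1 * 2.3 = 8.67
Absolute difference = |8.877 - 8.67|
= 0.2070

0.2070


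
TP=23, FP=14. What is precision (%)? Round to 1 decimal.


Precision = TP / (TP + FP) * 100
= 23 / (23 + 14)
= 23 / 37
= 0.6216
= 62.2%

62.2


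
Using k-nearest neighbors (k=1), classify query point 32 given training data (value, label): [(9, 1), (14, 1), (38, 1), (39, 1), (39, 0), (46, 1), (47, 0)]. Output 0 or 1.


Distances from query 32:
Point 38 (class 1): distance = 6
K=1 nearest neighbors: classes = [1]
Votes for class 1: 1 / 1
Majority vote => class 1

1


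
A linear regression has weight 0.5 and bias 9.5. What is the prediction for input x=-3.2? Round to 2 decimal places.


y = 0.5 * -3.2 + (9.5)
= -1.6 + (9.5)
= 7.90

7.90


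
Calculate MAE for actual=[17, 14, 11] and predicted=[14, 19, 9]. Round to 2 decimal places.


Absolute errors: [3, 5, 2]
Sum of absolute errors = 10
MAE = 10 / 3 = 3.33

3.33


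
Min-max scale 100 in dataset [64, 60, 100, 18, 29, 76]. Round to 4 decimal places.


Min = 18, Max = 100
Range = 100 - 18 = 82
Scaled = (x - min) / (max - min)
= (100 - 18) / 82
= 82 / 82
= 1.0000

1.0000


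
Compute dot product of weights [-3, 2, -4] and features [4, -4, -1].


Element-wise products:
-3 * 4 = -12
2 * -4 = -8
-4 * -1 = 4
Sum = -12 + -8 + 4
= -16

-16


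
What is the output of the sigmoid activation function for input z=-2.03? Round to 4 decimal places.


sigmoid(z) = 1 / (1 + exp(-z))
exp(-(-2.03)) = exp(2.03) = 7.6141
1 + 7.6141 = 8.6141
1 / 8.6141 = 0.1161

0.1161


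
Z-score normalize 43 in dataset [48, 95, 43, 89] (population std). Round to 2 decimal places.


Mean = (48 + 95 + 43 + 89) / 4 = 68.75
Variance = sum((x_i - mean)^2) / n = 548.1875
Std = sqrt(548.1875) = 23.4134
Z = (x - mean) / std
= (43 - 68.75) / 23.4134
= -25.75 / 23.4134
= -1.10

-1.10


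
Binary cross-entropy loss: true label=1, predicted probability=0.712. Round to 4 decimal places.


For y=1: Loss = -log(p)
= -log(0.712)
= -(-0.3397)
= 0.3397

0.3397


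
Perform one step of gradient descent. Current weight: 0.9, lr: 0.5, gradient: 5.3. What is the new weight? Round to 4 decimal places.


w_new = w_old - lr * gradient
= 0.9 - 0.5 * 5.3
= 0.9 - (2.65)
= -1.7500

-1.7500


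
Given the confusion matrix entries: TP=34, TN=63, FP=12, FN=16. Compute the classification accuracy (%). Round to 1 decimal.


Accuracy = (TP + TN) / (TP + TN + FP + FN) * 100
= (34 + 63) / (34 + 63 + 12 + 16)
= 97 / 125
= 0.776
= 77.6%

77.6


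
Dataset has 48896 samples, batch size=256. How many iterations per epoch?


Iterations per epoch = dataset_size / batch_size
= 48896 / 256
= 191

191


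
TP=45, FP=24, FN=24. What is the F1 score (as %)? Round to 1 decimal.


Precision = TP / (TP + FP) = 45 / 69 = 0.6522
Recall = TP / (TP + FN) = 45 / 69 = 0.6522
F1 = 2 * P * R / (P + R)
= 2 * 0.6522 * 0.6522 / (0.6522 + 0.6522)
= 0.8507 / 1.3043
= 0.6522
As percentage: 65.2%

65.2


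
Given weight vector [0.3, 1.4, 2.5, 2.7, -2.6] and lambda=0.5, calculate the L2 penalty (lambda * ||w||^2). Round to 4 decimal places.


Squaring each weight:
0.3^2 = 0.09
1.4^2 = 1.96
2.5^2 = 6.25
2.7^2 = 7.29
(-2.6)^2 = 6.76
Sum of squares = 22.35
Penalty = 0.5 * 22.35 = 11.1750

11.1750


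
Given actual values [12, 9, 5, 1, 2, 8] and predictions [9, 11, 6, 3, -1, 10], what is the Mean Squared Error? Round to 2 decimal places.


Differences: [3, -2, -1, -2, 3, -2]
Squared errors: [9, 4, 1, 4, 9, 4]
Sum of squared errors = 31
MSE = 31 / 6 = 5.17

5.17


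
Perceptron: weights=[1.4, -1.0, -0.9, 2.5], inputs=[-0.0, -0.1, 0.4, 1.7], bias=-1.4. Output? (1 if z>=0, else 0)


z = w . x + b
= 1.4*-0.0 + -1.0*-0.1 + -0.9*0.4 + 2.5*1.7 + -1.4
= -0.0 + 0.1 + -0.36 + 4.25 + -1.4
= 3.99 + -1.4
= 2.59
Since z = 2.59 >= 0, output = 1

1


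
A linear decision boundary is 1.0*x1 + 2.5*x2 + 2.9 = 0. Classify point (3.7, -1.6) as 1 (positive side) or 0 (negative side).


Compute 1.0 * 3.7 + 2.5 * -1.6 + 2.9
= 3.7 + -4.0 + 2.9
= 2.6
Since 2.6 >= 0, the point is on the positive side.

1


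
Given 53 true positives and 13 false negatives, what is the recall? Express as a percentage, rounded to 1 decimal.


Recall = TP / (TP + FN) * 100
= 53 / (53 + 13)
= 53 / 66
= 0.803
= 80.3%

80.3


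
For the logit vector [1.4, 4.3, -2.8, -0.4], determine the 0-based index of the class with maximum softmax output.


Softmax is a monotonic transformation, so it preserves the argmax.
We need to find the index of the maximum logit.
Index 0: 1.4
Index 1: 4.3
Index 2: -2.8
Index 3: -0.4
Maximum logit = 4.3 at index 1

1


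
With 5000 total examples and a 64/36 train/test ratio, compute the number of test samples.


Train samples = 5000 * 64% = 3200
Test samples = 5000 - 3200
= 1800

1800


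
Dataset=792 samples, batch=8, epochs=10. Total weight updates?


Iterations per epoch = 792 / 8 = 99
Total updates = iterations_per_epoch * epochs
= 99 * 10
= 990

990


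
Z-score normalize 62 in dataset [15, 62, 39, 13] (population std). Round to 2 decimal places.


Mean = (15 + 62 + 39 + 13) / 4 = 32.25
Variance = sum((x_i - mean)^2) / n = 399.6875
Std = sqrt(399.6875) = 19.9922
Z = (x - mean) / std
= (62 - 32.25) / 19.9922
= 29.75 / 19.9922
= 1.49

1.49


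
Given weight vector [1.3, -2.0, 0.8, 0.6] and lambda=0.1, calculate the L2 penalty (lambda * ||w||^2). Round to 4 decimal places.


Squaring each weight:
1.3^2 = 1.69
(-2.0)^2 = 4.0
0.8^2 = 0.64
0.6^2 = 0.36
Sum of squares = 6.69
Penalty = 0.1 * 6.69 = 0.6690

0.6690


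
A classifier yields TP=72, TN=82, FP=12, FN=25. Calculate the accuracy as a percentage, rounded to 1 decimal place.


Accuracy = (TP + TN) / (TP + TN + FP + FN) * 100
= (72 + 82) / (72 + 82 + 12 + 25)
= 154 / 191
= 0.8063
= 80.6%

80.6


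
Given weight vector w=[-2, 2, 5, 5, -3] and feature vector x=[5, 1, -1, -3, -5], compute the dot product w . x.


Element-wise products:
-2 * 5 = -10
2 * 1 = 2
5 * -1 = -5
5 * -3 = -15
-3 * -5 = 15
Sum = -10 + 2 + -5 + -15 + 15
= -13

-13


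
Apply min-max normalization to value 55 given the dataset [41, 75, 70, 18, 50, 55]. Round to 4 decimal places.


Min = 18, Max = 75
Range = 75 - 18 = 57
Scaled = (x - min) / (max - min)
= (55 - 18) / 57
= 37 / 57
= 0.6491

0.6491


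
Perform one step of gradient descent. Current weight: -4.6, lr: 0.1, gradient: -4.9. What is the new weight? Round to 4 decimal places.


w_new = w_old - lr * gradient
= -4.6 - 0.1 * -4.9
= -4.6 - (-0.49)
= -4.1100

-4.1100


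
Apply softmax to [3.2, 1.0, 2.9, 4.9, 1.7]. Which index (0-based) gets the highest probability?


Softmax is a monotonic transformation, so it preserves the argmax.
We need to find the index of the maximum logit.
Index 0: 3.2
Index 1: 1.0
Index 2: 2.9
Index 3: 4.9
Index 4: 1.7
Maximum logit = 4.9 at index 3

3


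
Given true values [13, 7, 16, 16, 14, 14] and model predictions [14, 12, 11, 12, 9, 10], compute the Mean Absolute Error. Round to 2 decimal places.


Absolute errors: [1, 5, 5, 4, 5, 4]
Sum of absolute errors = 24
MAE = 24 / 6 = 4.00

4.00


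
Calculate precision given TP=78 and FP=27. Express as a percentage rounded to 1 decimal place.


Precision = TP / (TP + FP) * 100
= 78 / (78 + 27)
= 78 / 105
= 0.7429
= 74.3%

74.3


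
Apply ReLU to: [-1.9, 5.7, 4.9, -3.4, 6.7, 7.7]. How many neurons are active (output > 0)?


ReLU(x) = max(0, x) for each element:
ReLU(-1.9) = 0
ReLU(5.7) = 5.7
ReLU(4.9) = 4.9
ReLU(-3.4) = 0
ReLU(6.7) = 6.7
ReLU(7.7) = 7.7
Active neurons (>0): 4

4


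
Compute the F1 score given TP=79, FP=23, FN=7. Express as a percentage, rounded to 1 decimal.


Precision = TP / (TP + FP) = 79 / 102 = 0.7745
Recall = TP / (TP + FN) = 79 / 86 = 0.9186
F1 = 2 * P * R / (P + R)
= 2 * 0.7745 * 0.9186 / (0.7745 + 0.9186)
= 1.4229 / 1.6931
= 0.8404
As percentage: 84.0%

84.0


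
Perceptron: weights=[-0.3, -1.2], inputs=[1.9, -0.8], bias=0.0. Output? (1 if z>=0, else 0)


z = w . x + b
= -0.3*1.9 + -1.2*-0.8 + 0.0
= -0.57 + 0.96 + 0.0
= 0.39 + 0.0
= 0.39
Since z = 0.39 >= 0, output = 1

1


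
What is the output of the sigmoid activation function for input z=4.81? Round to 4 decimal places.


sigmoid(z) = 1 / (1 + exp(-z))
exp(-(4.81)) = exp(-4.81) = 0.0081
1 + 0.0081 = 1.0081
1 / 1.0081 = 0.9919

0.9919


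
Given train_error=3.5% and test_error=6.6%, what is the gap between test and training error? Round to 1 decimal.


Generalization gap = test_error - train_error
= 6.6 - 3.5
= 3.1%
A moderate gap.

3.1


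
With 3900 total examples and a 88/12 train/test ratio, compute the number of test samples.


Train samples = 3900 * 88% = 3432
Test samples = 3900 - 3432
= 468

468


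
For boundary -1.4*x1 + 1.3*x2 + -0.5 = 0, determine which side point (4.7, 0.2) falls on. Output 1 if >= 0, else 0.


Compute -1.4 * 4.7 + 1.3 * 0.2 + -0.5
= -6.58 + 0.26 + -0.5
= -6.82
Since -6.82 < 0, the point is on the negative side.

0


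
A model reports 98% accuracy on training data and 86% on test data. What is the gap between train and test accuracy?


Gap = train_accuracy - test_accuracy
= 98 - 86
= 12%
This gap suggests the model is overfitting.

12


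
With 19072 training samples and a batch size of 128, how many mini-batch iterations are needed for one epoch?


Iterations per epoch = dataset_size / batch_size
= 19072 / 128
= 149

149


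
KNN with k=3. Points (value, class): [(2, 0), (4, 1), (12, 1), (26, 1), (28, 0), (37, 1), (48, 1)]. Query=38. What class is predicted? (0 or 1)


Distances from query 38:
Point 37 (class 1): distance = 1
Point 28 (class 0): distance = 10
Point 48 (class 1): distance = 10
K=3 nearest neighbors: classes = [1, 0, 1]
Votes for class 1: 2 / 3
Majority vote => class 1

1


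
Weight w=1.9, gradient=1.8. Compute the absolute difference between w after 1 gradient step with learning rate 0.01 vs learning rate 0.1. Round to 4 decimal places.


With lr=0.01: w_new = 1.9 - 0.01 * 1.8 = 1.882
With lr=0.1: w_new = 1.9 - 0.1 * 1.8 = 1.72
Absolute difference = |1.882 - 1.72|
= 0.1620

0.1620


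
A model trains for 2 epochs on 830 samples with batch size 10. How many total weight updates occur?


Iterations per epoch = 830 / 10 = 83
Total updates = iterations_per_epoch * epochs
= 83 * 2
= 166

166


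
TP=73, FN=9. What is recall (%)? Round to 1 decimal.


Recall = TP / (TP + FN) * 100
= 73 / (73 + 9)
= 73 / 82
= 0.8902
= 89.0%

89.0


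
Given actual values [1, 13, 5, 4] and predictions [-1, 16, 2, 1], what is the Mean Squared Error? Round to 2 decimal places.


Differences: [2, -3, 3, 3]
Squared errors: [4, 9, 9, 9]
Sum of squared errors = 31
MSE = 31 / 4 = 7.75

7.75


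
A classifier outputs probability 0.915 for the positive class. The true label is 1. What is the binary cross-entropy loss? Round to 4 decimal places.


For y=1: Loss = -log(p)
= -log(0.915)
= -(-0.0888)
= 0.0888

0.0888


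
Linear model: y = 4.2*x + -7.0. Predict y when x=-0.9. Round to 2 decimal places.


y = 4.2 * -0.9 + (-7.0)
= -3.78 + (-7.0)
= -10.78

-10.78


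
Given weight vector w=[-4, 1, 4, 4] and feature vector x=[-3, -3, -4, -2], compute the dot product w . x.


Element-wise products:
-4 * -3 = 12
1 * -3 = -3
4 * -4 = -16
4 * -2 = -8
Sum = 12 + -3 + -16 + -8
= -15

-15


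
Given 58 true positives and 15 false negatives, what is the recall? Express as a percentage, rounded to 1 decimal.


Recall = TP / (TP + FN) * 100
= 58 / (58 + 15)
= 58 / 73
= 0.7945
= 79.5%

79.5


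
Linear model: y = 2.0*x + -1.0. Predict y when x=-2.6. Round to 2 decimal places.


y = 2.0 * -2.6 + (-1.0)
= -5.2 + (-1.0)
= -6.20

-6.20


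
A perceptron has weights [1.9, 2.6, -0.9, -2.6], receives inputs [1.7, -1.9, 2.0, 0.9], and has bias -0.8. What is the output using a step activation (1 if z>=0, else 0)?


z = w . x + b
= 1.9*1.7 + 2.6*-1.9 + -0.9*2.0 + -2.6*0.9 + -0.8
= 3.23 + -4.94 + -1.8 + -2.34 + -0.8
= -5.85 + -0.8
= -6.65
Since z = -6.65 < 0, output = 0

0


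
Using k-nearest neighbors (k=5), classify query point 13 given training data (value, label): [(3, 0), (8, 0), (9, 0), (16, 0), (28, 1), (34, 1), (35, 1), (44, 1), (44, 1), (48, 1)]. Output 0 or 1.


Distances from query 13:
Point 16 (class 0): distance = 3
Point 9 (class 0): distance = 4
Point 8 (class 0): distance = 5
Point 3 (class 0): distance = 10
Point 28 (class 1): distance = 15
K=5 nearest neighbors: classes = [0, 0, 0, 0, 1]
Votes for class 1: 1 / 5
Majority vote => class 0

0


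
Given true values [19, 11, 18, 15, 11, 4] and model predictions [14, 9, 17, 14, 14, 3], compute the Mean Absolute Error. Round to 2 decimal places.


Absolute errors: [5, 2, 1, 1, 3, 1]
Sum of absolute errors = 13
MAE = 13 / 6 = 2.17

2.17


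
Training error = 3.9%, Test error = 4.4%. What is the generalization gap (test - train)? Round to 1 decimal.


Generalization gap = test_error - train_error
= 4.4 - 3.9
= 0.5%
A small gap suggests good generalization.

0.5


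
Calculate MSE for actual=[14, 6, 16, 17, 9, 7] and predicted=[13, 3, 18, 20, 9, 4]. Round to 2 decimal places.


Differences: [1, 3, -2, -3, 0, 3]
Squared errors: [1, 9, 4, 9, 0, 9]
Sum of squared errors = 32
MSE = 32 / 6 = 5.33

5.33


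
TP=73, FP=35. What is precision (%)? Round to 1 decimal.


Precision = TP / (TP + FP) * 100
= 73 / (73 + 35)
= 73 / 108
= 0.6759
= 67.6%

67.6


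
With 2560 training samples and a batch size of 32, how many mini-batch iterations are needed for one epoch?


Iterations per epoch = dataset_size / batch_size
= 2560 / 32
= 80

80


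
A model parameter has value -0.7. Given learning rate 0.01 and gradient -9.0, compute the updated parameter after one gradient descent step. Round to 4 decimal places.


w_new = w_old - lr * gradient
= -0.7 - 0.01 * -9.0
= -0.7 - (-0.09)
= -0.6100

-0.6100


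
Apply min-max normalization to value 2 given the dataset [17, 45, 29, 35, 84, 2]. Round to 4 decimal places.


Min = 2, Max = 84
Range = 84 - 2 = 82
Scaled = (x - min) / (max - min)
= (2 - 2) / 82
= 0 / 82
= 0.0000

0.0000


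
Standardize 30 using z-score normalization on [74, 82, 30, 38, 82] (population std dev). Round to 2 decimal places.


Mean = (74 + 82 + 30 + 38 + 82) / 5 = 61.2
Variance = sum((x_i - mean)^2) / n = 508.16
Std = sqrt(508.16) = 22.5424
Z = (x - mean) / std
= (30 - 61.2) / 22.5424
= -31.2 / 22.5424
= -1.38

-1.38


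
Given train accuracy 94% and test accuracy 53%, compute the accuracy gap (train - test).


Gap = train_accuracy - test_accuracy
= 94 - 53
= 41%
This large gap strongly indicates overfitting.

41


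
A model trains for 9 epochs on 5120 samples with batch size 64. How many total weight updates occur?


Iterations per epoch = 5120 / 64 = 80
Total updates = iterations_per_epoch * epochs
= 80 * 9
= 720

720


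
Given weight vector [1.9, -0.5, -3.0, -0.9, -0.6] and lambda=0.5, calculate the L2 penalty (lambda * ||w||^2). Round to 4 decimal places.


Squaring each weight:
1.9^2 = 3.61
(-0.5)^2 = 0.25
(-3.0)^2 = 9.0
(-0.9)^2 = 0.81
(-0.6)^2 = 0.36
Sum of squares = 14.03
Penalty = 0.5 * 14.03 = 7.0150

7.0150


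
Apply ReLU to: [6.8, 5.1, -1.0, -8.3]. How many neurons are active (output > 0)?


ReLU(x) = max(0, x) for each element:
ReLU(6.8) = 6.8
ReLU(5.1) = 5.1
ReLU(-1.0) = 0
ReLU(-8.3) = 0
Active neurons (>0): 2

2


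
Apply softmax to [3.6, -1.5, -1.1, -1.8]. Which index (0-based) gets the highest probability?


Softmax is a monotonic transformation, so it preserves the argmax.
We need to find the index of the maximum logit.
Index 0: 3.6
Index 1: -1.5
Index 2: -1.1
Index 3: -1.8
Maximum logit = 3.6 at index 0

0


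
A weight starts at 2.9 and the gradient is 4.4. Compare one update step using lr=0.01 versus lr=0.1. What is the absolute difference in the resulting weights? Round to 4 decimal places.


With lr=0.01: w_new = 2.9 - 0.01 * 4.4 = 2.856
With lr=0.1: w_new = 2.9 - 0.1 * 4.4 = 2.46
Absolute difference = |2.856 - 2.46|
= 0.3960

0.3960


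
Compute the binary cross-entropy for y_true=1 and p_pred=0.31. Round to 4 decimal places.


For y=1: Loss = -log(p)
= -log(0.31)
= -(-1.1712)
= 1.1712

1.1712


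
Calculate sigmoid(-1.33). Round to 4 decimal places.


sigmoid(z) = 1 / (1 + exp(-z))
exp(-(-1.33)) = exp(1.33) = 3.781
1 + 3.781 = 4.781
1 / 4.781 = 0.2092

0.2092


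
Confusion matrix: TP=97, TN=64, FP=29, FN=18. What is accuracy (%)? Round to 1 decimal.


Accuracy = (TP + TN) / (TP + TN + FP + FN) * 100
= (97 + 64) / (97 + 64 + 29 + 18)
= 161 / 208
= 0.774
= 77.4%

77.4


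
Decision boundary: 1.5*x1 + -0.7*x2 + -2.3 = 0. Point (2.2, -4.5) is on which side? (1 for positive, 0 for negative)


Compute 1.5 * 2.2 + -0.7 * -4.5 + -2.3
= 3.3 + 3.15 + -2.3
= 4.15
Since 4.15 >= 0, the point is on the positive side.

1


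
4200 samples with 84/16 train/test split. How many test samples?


Train samples = 4200 * 84% = 3528
Test samples = 4200 - 3528
= 672

672


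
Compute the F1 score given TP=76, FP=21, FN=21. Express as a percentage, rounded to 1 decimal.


Precision = TP / (TP + FP) = 76 / 97 = 0.7835
Recall = TP / (TP + FN) = 76 / 97 = 0.7835
F1 = 2 * P * R / (P + R)
= 2 * 0.7835 * 0.7835 / (0.7835 + 0.7835)
= 1.2278 / 1.567
= 0.7835
As percentage: 78.4%

78.4


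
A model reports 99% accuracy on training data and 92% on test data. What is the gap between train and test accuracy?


Gap = train_accuracy - test_accuracy
= 99 - 92
= 7%
This moderate gap may indicate mild overfitting.

7


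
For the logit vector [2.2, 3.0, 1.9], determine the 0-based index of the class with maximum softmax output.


Softmax is a monotonic transformation, so it preserves the argmax.
We need to find the index of the maximum logit.
Index 0: 2.2
Index 1: 3.0
Index 2: 1.9
Maximum logit = 3.0 at index 1

1


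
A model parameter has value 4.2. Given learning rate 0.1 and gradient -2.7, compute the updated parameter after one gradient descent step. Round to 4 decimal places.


w_new = w_old - lr * gradient
= 4.2 - 0.1 * -2.7
= 4.2 - (-0.27)
= 4.4700

4.4700


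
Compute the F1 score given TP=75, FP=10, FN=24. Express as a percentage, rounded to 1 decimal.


Precision = TP / (TP + FP) = 75 / 85 = 0.8824
Recall = TP / (TP + FN) = 75 / 99 = 0.7576
F1 = 2 * P * R / (P + R)
= 2 * 0.8824 * 0.7576 / (0.8824 + 0.7576)
= 1.3369 / 1.6399
= 0.8152
As percentage: 81.5%

81.5


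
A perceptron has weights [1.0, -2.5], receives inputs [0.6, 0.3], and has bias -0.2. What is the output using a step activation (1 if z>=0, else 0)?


z = w . x + b
= 1.0*0.6 + -2.5*0.3 + -0.2
= 0.6 + -0.75 + -0.2
= -0.15 + -0.2
= -0.35
Since z = -0.35 < 0, output = 0

0


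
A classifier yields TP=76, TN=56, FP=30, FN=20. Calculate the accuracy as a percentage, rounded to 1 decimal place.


Accuracy = (TP + TN) / (TP + TN + FP + FN) * 100
= (76 + 56) / (76 + 56 + 30 + 20)
= 132 / 182
= 0.7253
= 72.5%

72.5


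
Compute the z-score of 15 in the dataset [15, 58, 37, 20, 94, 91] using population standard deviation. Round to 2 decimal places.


Mean = (15 + 58 + 37 + 20 + 94 + 91) / 6 = 52.5
Variance = sum((x_i - mean)^2) / n = 989.5833
Std = sqrt(989.5833) = 31.4576
Z = (x - mean) / std
= (15 - 52.5) / 31.4576
= -37.5 / 31.4576
= -1.19

-1.19


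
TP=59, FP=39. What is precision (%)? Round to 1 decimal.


Precision = TP / (TP + FP) * 100
= 59 / (59 + 39)
= 59 / 98
= 0.602
= 60.2%

60.2


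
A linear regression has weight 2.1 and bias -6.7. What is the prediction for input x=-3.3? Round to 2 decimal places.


y = 2.1 * -3.3 + (-6.7)
= -6.93 + (-6.7)
= -13.63

-13.63


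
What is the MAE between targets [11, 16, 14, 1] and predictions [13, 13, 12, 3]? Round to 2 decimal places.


Absolute errors: [2, 3, 2, 2]
Sum of absolute errors = 9
MAE = 9 / 4 = 2.25

2.25


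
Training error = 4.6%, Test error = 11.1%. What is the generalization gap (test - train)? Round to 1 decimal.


Generalization gap = test_error - train_error
= 11.1 - 4.6
= 6.5%
A moderate gap.

6.5


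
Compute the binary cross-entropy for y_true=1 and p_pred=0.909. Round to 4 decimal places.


For y=1: Loss = -log(p)
= -log(0.909)
= -(-0.0954)
= 0.0954

0.0954


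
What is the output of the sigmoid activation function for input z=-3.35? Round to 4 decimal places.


sigmoid(z) = 1 / (1 + exp(-z))
exp(-(-3.35)) = exp(3.35) = 28.5027
1 + 28.5027 = 29.5027
1 / 29.5027 = 0.0339

0.0339


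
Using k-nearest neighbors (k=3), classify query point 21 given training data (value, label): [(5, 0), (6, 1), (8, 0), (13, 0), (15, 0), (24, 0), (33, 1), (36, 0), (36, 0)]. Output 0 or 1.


Distances from query 21:
Point 24 (class 0): distance = 3
Point 15 (class 0): distance = 6
Point 13 (class 0): distance = 8
K=3 nearest neighbors: classes = [0, 0, 0]
Votes for class 1: 0 / 3
Majority vote => class 0

0


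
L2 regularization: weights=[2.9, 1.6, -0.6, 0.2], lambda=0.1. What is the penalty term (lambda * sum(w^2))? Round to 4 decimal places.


Squaring each weight:
2.9^2 = 8.41
1.6^2 = 2.56
(-0.6)^2 = 0.36
0.2^2 = 0.04
Sum of squares = 11.37
Penalty = 0.1 * 11.37 = 1.1370

1.1370


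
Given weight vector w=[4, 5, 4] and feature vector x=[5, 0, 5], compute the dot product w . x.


Element-wise products:
4 * 5 = 20
5 * 0 = 0
4 * 5 = 20
Sum = 20 + 0 + 20
= 40

40


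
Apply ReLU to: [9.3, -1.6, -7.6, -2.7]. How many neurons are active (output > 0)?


ReLU(x) = max(0, x) for each element:
ReLU(9.3) = 9.3
ReLU(-1.6) = 0
ReLU(-7.6) = 0
ReLU(-2.7) = 0
Active neurons (>0): 1

1


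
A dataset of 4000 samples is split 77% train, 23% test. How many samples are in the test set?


Train samples = 4000 * 77% = 3080
Test samples = 4000 - 3080
= 920

920


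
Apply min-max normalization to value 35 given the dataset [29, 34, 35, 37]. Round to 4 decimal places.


Min = 29, Max = 37
Range = 37 - 29 = 8
Scaled = (x - min) / (max - min)
= (35 - 29) / 8
= 6 / 8
= 0.7500

0.7500


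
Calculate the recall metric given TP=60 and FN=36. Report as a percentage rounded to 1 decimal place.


Recall = TP / (TP + FN) * 100
= 60 / (60 + 36)
= 60 / 96
= 0.625
= 62.5%

62.5


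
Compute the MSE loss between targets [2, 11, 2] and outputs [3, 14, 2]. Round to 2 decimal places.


Differences: [-1, -3, 0]
Squared errors: [1, 9, 0]
Sum of squared errors = 10
MSE = 10 / 3 = 3.33

3.33


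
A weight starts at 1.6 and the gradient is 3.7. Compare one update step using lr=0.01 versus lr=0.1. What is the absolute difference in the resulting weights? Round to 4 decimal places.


With lr=0.01: w_new = 1.6 - 0.01 * 3.7 = 1.563
With lr=0.1: w_new = 1.6 - 0.1 * 3.7 = 1.23
Absolute difference = |1.563 - 1.23|
= 0.3330

0.3330


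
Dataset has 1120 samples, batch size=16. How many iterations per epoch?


Iterations per epoch = dataset_size / batch_size
= 1120 / 16
= 70

70


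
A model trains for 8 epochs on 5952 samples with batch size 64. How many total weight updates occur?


Iterations per epoch = 5952 / 64 = 93
Total updates = iterations_per_epoch * epochs
= 93 * 8
= 744

744


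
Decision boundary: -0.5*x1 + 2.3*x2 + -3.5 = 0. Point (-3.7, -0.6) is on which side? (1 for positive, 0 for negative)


Compute -0.5 * -3.7 + 2.3 * -0.6 + -3.5
= 1.85 + -1.38 + -3.5
= -3.03
Since -3.03 < 0, the point is on the negative side.

0


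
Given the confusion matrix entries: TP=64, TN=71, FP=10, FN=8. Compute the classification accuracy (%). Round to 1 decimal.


Accuracy = (TP + TN) / (TP + TN + FP + FN) * 100
= (64 + 71) / (64 + 71 + 10 + 8)
= 135 / 153
= 0.8824
= 88.2%

88.2


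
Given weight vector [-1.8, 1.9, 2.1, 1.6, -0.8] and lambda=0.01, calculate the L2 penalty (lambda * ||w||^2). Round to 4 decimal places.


Squaring each weight:
(-1.8)^2 = 3.24
1.9^2 = 3.61
2.1^2 = 4.41
1.6^2 = 2.56
(-0.8)^2 = 0.64
Sum of squares = 14.46
Penalty = 0.01 * 14.46 = 0.1446

0.1446


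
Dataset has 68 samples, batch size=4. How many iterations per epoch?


Iterations per epoch = dataset_size / batch_size
= 68 / 4
= 17

17


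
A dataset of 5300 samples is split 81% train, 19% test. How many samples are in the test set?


Train samples = 5300 * 81% = 4293
Test samples = 5300 - 4293
= 1007

1007


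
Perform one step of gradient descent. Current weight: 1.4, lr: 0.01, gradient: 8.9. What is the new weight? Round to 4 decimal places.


w_new = w_old - lr * gradient
= 1.4 - 0.01 * 8.9
= 1.4 - (0.089)
= 1.3110

1.3110


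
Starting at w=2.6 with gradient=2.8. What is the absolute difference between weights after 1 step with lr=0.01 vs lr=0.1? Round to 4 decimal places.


With lr=0.01: w_new = 2.6 - 0.01 * 2.8 = 2.572
With lr=0.1: w_new = 2.6 - 0.1 * 2.8 = 2.32
Absolute difference = |2.572 - 2.32|
= 0.2520

0.2520


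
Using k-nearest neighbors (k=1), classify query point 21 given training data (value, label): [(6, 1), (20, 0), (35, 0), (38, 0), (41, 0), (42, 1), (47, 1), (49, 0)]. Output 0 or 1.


Distances from query 21:
Point 20 (class 0): distance = 1
K=1 nearest neighbors: classes = [0]
Votes for class 1: 0 / 1
Majority vote => class 0

0


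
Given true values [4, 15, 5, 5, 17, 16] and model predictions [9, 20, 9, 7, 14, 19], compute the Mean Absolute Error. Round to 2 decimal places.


Absolute errors: [5, 5, 4, 2, 3, 3]
Sum of absolute errors = 22
MAE = 22 / 6 = 3.67

3.67


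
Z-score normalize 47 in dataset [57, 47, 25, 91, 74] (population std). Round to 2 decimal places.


Mean = (57 + 47 + 25 + 91 + 74) / 5 = 58.8
Variance = sum((x_i - mean)^2) / n = 510.56
Std = sqrt(510.56) = 22.5956
Z = (x - mean) / std
= (47 - 58.8) / 22.5956
= -11.8 / 22.5956
= -0.52

-0.52


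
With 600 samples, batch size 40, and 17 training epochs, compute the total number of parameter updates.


Iterations per epoch = 600 / 40 = 15
Total updates = iterations_per_epoch * epochs
= 15 * 17
= 255

255


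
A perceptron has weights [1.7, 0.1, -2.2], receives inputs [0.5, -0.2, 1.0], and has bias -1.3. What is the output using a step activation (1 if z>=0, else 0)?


z = w . x + b
= 1.7*0.5 + 0.1*-0.2 + -2.2*1.0 + -1.3
= 0.85 + -0.02 + -2.2 + -1.3
= -1.37 + -1.3
= -2.67
Since z = -2.67 < 0, output = 0

0


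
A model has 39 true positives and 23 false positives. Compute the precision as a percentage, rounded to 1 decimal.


Precision = TP / (TP + FP) * 100
= 39 / (39 + 23)
= 39 / 62
= 0.629
= 62.9%

62.9


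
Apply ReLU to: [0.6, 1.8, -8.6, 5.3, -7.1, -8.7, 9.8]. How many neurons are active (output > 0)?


ReLU(x) = max(0, x) for each element:
ReLU(0.6) = 0.6
ReLU(1.8) = 1.8
ReLU(-8.6) = 0
ReLU(5.3) = 5.3
ReLU(-7.1) = 0
ReLU(-8.7) = 0
ReLU(9.8) = 9.8
Active neurons (>0): 4

4


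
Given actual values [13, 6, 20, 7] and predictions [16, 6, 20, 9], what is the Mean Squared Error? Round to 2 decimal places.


Differences: [-3, 0, 0, -2]
Squared errors: [9, 0, 0, 4]
Sum of squared errors = 13
MSE = 13 / 4 = 3.25

3.25


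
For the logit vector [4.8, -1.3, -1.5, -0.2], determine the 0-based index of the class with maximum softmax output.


Softmax is a monotonic transformation, so it preserves the argmax.
We need to find the index of the maximum logit.
Index 0: 4.8
Index 1: -1.3
Index 2: -1.5
Index 3: -0.2
Maximum logit = 4.8 at index 0

0


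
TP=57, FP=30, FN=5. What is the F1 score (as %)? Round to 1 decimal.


Precision = TP / (TP + FP) = 57 / 87 = 0.6552
Recall = TP / (TP + FN) = 57 / 62 = 0.9194
F1 = 2 * P * R / (P + R)
= 2 * 0.6552 * 0.9194 / (0.6552 + 0.9194)
= 1.2047 / 1.5745
= 0.7651
As percentage: 76.5%

76.5


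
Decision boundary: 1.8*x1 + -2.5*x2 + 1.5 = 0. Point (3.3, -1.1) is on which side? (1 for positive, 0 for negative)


Compute 1.8 * 3.3 + -2.5 * -1.1 + 1.5
= 5.94 + 2.75 + 1.5
= 10.19
Since 10.19 >= 0, the point is on the positive side.

1


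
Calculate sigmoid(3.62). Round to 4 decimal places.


sigmoid(z) = 1 / (1 + exp(-z))
exp(-(3.62)) = exp(-3.62) = 0.0268
1 + 0.0268 = 1.0268
1 / 1.0268 = 0.9739

0.9739


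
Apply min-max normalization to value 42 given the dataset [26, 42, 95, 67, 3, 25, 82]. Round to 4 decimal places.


Min = 3, Max = 95
Range = 95 - 3 = 92
Scaled = (x - min) / (max - min)
= (42 - 3) / 92
= 39 / 92
= 0.4239

0.4239


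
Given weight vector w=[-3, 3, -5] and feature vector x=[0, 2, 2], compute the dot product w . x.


Element-wise products:
-3 * 0 = 0
3 * 2 = 6
-5 * 2 = -10
Sum = 0 + 6 + -10
= -4

-4


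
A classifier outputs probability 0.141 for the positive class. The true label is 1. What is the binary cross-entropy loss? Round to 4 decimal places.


For y=1: Loss = -log(p)
= -log(0.141)
= -(-1.959)
= 1.9590

1.9590


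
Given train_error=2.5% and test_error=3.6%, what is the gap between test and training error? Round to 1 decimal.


Generalization gap = test_error - train_error
= 3.6 - 2.5
= 1.1%
A small gap suggests good generalization.

1.1


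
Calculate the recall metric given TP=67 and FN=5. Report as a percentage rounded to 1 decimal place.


Recall = TP / (TP + FN) * 100
= 67 / (67 + 5)
= 67 / 72
= 0.9306
= 93.1%

93.1


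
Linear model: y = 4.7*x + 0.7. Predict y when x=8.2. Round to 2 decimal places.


y = 4.7 * 8.2 + (0.7)
= 38.54 + (0.7)
= 39.24

39.24


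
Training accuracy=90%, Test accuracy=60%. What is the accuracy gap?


Gap = train_accuracy - test_accuracy
= 90 - 60
= 30%
This large gap strongly indicates overfitting.

30


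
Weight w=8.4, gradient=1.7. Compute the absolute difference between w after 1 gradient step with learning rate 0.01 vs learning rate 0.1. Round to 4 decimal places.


With lr=0.01: w_new = 8.4 - 0.01 * 1.7 = 8.383
With lr=0.1: w_new = 8.4 - 0.1 * 1.7 = 8.23
Absolute difference = |8.383 - 8.23|
= 0.1530

0.1530


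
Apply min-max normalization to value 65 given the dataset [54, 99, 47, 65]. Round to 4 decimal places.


Min = 47, Max = 99
Range = 99 - 47 = 52
Scaled = (x - min) / (max - min)
= (65 - 47) / 52
= 18 / 52
= 0.3462

0.3462


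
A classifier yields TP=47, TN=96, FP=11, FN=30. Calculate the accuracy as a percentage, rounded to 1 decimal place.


Accuracy = (TP + TN) / (TP + TN + FP + FN) * 100
= (47 + 96) / (47 + 96 + 11 + 30)
= 143 / 184
= 0.7772
= 77.7%

77.7


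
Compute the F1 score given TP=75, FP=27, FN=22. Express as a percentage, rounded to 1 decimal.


Precision = TP / (TP + FP) = 75 / 102 = 0.7353
Recall = TP / (TP + FN) = 75 / 97 = 0.7732
F1 = 2 * P * R / (P + R)
= 2 * 0.7353 * 0.7732 / (0.7353 + 0.7732)
= 1.1371 / 1.5085
= 0.7538
As percentage: 75.4%

75.4


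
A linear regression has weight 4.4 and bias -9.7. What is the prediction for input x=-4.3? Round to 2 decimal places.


y = 4.4 * -4.3 + (-9.7)
= -18.92 + (-9.7)
= -28.62

-28.62


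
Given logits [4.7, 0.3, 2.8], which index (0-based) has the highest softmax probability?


Softmax is a monotonic transformation, so it preserves the argmax.
We need to find the index of the maximum logit.
Index 0: 4.7
Index 1: 0.3
Index 2: 2.8
Maximum logit = 4.7 at index 0

0


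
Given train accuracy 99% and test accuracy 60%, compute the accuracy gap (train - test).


Gap = train_accuracy - test_accuracy
= 99 - 60
= 39%
This large gap strongly indicates overfitting.

39


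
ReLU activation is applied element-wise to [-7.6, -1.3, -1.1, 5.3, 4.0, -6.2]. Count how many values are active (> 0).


ReLU(x) = max(0, x) for each element:
ReLU(-7.6) = 0
ReLU(-1.3) = 0
ReLU(-1.1) = 0
ReLU(5.3) = 5.3
ReLU(4.0) = 4.0
ReLU(-6.2) = 0
Active neurons (>0): 2

2


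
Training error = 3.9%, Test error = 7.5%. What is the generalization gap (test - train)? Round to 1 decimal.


Generalization gap = test_error - train_error
= 7.5 - 3.9
= 3.6%
A moderate gap.

3.6


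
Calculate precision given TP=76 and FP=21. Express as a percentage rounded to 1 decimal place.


Precision = TP / (TP + FP) * 100
= 76 / (76 + 21)
= 76 / 97
= 0.7835
= 78.4%

78.4


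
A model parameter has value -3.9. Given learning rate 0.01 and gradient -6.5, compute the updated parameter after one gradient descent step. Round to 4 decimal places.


w_new = w_old - lr * gradient
= -3.9 - 0.01 * -6.5
= -3.9 - (-0.065)
= -3.8350

-3.8350


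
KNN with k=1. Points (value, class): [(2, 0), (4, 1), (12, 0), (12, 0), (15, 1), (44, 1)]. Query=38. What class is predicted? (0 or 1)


Distances from query 38:
Point 44 (class 1): distance = 6
K=1 nearest neighbors: classes = [1]
Votes for class 1: 1 / 1
Majority vote => class 1

1


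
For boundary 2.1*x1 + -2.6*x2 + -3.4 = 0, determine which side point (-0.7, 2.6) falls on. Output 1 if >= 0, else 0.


Compute 2.1 * -0.7 + -2.6 * 2.6 + -3.4
= -1.47 + -6.76 + -3.4
= -11.63
Since -11.63 < 0, the point is on the negative side.

0


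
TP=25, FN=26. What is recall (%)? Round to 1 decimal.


Recall = TP / (TP + FN) * 100
= 25 / (25 + 26)
= 25 / 51
= 0.4902
= 49.0%

49.0


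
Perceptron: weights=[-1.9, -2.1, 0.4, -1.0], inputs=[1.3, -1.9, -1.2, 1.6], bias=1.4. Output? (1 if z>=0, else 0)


z = w . x + b
= -1.9*1.3 + -2.1*-1.9 + 0.4*-1.2 + -1.0*1.6 + 1.4
= -2.47 + 3.99 + -0.48 + -1.6 + 1.4
= -0.56 + 1.4
= 0.84
Since z = 0.84 >= 0, output = 1

1


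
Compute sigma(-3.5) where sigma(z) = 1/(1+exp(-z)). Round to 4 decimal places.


sigmoid(z) = 1 / (1 + exp(-z))
exp(-(-3.5)) = exp(3.5) = 33.1155
1 + 33.1155 = 34.1155
1 / 34.1155 = 0.0293

0.0293


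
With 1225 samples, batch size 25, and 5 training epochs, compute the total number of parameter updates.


Iterations per epoch = 1225 / 25 = 49
Total updates = iterations_per_epoch * epochs
= 49 * 5
= 245

245


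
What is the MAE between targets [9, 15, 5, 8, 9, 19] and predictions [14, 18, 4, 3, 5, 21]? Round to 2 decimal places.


Absolute errors: [5, 3, 1, 5, 4, 2]
Sum of absolute errors = 20
MAE = 20 / 6 = 3.33

3.33


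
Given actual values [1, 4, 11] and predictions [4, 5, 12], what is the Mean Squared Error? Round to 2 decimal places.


Differences: [-3, -1, -1]
Squared errors: [9, 1, 1]
Sum of squared errors = 11
MSE = 11 / 3 = 3.67

3.67


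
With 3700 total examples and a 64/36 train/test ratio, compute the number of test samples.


Train samples = 3700 * 64% = 2368
Test samples = 3700 - 2368
= 1332

1332


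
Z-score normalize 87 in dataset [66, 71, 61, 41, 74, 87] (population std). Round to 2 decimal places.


Mean = (66 + 71 + 61 + 41 + 74 + 87) / 6 = 66.6667
Variance = sum((x_i - mean)^2) / n = 196.2222
Std = sqrt(196.2222) = 14.0079
Z = (x - mean) / std
= (87 - 66.6667) / 14.0079
= 20.3333 / 14.0079
= 1.45

1.45


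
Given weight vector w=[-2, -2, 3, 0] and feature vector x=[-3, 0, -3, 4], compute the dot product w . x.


Element-wise products:
-2 * -3 = 6
-2 * 0 = 0
3 * -3 = -9
0 * 4 = 0
Sum = 6 + 0 + -9 + 0
= -3

-3


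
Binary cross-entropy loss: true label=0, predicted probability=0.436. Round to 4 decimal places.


For y=0: Loss = -log(1-p)
= -log(1 - 0.436)
= -log(0.564)
= -(-0.5727)
= 0.5727

0.5727


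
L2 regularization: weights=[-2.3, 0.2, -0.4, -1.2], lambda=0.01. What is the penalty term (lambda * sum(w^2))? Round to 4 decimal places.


Squaring each weight:
(-2.3)^2 = 5.29
0.2^2 = 0.04
(-0.4)^2 = 0.16
(-1.2)^2 = 1.44
Sum of squares = 6.93
Penalty = 0.01 * 6.93 = 0.0693

0.0693


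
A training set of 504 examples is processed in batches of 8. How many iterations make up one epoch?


Iterations per epoch = dataset_size / batch_size
= 504 / 8
= 63

63


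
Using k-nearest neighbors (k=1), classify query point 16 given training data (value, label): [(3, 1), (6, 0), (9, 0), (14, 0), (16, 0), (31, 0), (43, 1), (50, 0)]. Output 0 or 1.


Distances from query 16:
Point 16 (class 0): distance = 0
K=1 nearest neighbors: classes = [0]
Votes for class 1: 0 / 1
Majority vote => class 0

0


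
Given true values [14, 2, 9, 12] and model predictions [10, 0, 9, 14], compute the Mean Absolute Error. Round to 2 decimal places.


Absolute errors: [4, 2, 0, 2]
Sum of absolute errors = 8
MAE = 8 / 4 = 2.00

2.00
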